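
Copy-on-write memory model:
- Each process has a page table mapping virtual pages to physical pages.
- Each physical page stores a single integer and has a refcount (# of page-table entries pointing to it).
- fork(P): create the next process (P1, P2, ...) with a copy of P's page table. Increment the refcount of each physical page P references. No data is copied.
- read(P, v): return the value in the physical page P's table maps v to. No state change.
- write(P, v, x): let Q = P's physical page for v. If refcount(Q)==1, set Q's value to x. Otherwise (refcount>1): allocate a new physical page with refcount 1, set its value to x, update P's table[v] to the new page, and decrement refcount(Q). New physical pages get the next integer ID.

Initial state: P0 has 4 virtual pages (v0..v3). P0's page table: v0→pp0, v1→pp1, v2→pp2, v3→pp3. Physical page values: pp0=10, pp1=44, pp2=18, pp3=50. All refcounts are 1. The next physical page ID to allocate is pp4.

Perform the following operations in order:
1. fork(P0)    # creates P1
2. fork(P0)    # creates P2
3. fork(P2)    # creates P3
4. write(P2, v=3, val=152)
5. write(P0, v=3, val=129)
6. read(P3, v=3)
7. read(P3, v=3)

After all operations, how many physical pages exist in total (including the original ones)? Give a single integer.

Answer: 6

Derivation:
Op 1: fork(P0) -> P1. 4 ppages; refcounts: pp0:2 pp1:2 pp2:2 pp3:2
Op 2: fork(P0) -> P2. 4 ppages; refcounts: pp0:3 pp1:3 pp2:3 pp3:3
Op 3: fork(P2) -> P3. 4 ppages; refcounts: pp0:4 pp1:4 pp2:4 pp3:4
Op 4: write(P2, v3, 152). refcount(pp3)=4>1 -> COPY to pp4. 5 ppages; refcounts: pp0:4 pp1:4 pp2:4 pp3:3 pp4:1
Op 5: write(P0, v3, 129). refcount(pp3)=3>1 -> COPY to pp5. 6 ppages; refcounts: pp0:4 pp1:4 pp2:4 pp3:2 pp4:1 pp5:1
Op 6: read(P3, v3) -> 50. No state change.
Op 7: read(P3, v3) -> 50. No state change.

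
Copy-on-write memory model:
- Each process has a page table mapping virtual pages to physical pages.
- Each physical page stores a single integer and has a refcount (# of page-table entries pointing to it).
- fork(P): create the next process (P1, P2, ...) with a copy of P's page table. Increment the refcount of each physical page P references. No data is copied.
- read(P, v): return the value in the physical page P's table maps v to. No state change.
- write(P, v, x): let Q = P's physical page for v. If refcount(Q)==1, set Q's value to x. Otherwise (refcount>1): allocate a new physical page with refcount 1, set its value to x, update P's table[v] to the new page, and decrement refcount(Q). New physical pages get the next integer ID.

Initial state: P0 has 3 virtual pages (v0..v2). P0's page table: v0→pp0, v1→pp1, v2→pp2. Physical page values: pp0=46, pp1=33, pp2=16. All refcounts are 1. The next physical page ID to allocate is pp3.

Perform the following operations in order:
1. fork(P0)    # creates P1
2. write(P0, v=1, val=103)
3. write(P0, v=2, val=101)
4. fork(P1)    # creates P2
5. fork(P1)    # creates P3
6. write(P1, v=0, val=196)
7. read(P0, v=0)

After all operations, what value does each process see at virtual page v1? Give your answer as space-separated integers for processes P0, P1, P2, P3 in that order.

Answer: 103 33 33 33

Derivation:
Op 1: fork(P0) -> P1. 3 ppages; refcounts: pp0:2 pp1:2 pp2:2
Op 2: write(P0, v1, 103). refcount(pp1)=2>1 -> COPY to pp3. 4 ppages; refcounts: pp0:2 pp1:1 pp2:2 pp3:1
Op 3: write(P0, v2, 101). refcount(pp2)=2>1 -> COPY to pp4. 5 ppages; refcounts: pp0:2 pp1:1 pp2:1 pp3:1 pp4:1
Op 4: fork(P1) -> P2. 5 ppages; refcounts: pp0:3 pp1:2 pp2:2 pp3:1 pp4:1
Op 5: fork(P1) -> P3. 5 ppages; refcounts: pp0:4 pp1:3 pp2:3 pp3:1 pp4:1
Op 6: write(P1, v0, 196). refcount(pp0)=4>1 -> COPY to pp5. 6 ppages; refcounts: pp0:3 pp1:3 pp2:3 pp3:1 pp4:1 pp5:1
Op 7: read(P0, v0) -> 46. No state change.
P0: v1 -> pp3 = 103
P1: v1 -> pp1 = 33
P2: v1 -> pp1 = 33
P3: v1 -> pp1 = 33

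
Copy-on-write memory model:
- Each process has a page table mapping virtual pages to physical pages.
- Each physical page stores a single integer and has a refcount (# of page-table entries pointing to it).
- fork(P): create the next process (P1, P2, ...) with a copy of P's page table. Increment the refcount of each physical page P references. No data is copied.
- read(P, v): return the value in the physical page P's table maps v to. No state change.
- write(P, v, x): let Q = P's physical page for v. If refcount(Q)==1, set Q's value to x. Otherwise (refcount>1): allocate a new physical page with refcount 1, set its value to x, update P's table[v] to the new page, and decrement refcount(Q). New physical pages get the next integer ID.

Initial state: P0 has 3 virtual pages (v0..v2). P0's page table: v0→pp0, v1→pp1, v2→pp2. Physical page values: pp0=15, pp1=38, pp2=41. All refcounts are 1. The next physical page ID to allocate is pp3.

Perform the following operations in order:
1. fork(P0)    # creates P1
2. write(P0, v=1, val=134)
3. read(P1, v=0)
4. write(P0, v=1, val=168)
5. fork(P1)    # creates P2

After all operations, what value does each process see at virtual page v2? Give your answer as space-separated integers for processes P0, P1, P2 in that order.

Op 1: fork(P0) -> P1. 3 ppages; refcounts: pp0:2 pp1:2 pp2:2
Op 2: write(P0, v1, 134). refcount(pp1)=2>1 -> COPY to pp3. 4 ppages; refcounts: pp0:2 pp1:1 pp2:2 pp3:1
Op 3: read(P1, v0) -> 15. No state change.
Op 4: write(P0, v1, 168). refcount(pp3)=1 -> write in place. 4 ppages; refcounts: pp0:2 pp1:1 pp2:2 pp3:1
Op 5: fork(P1) -> P2. 4 ppages; refcounts: pp0:3 pp1:2 pp2:3 pp3:1
P0: v2 -> pp2 = 41
P1: v2 -> pp2 = 41
P2: v2 -> pp2 = 41

Answer: 41 41 41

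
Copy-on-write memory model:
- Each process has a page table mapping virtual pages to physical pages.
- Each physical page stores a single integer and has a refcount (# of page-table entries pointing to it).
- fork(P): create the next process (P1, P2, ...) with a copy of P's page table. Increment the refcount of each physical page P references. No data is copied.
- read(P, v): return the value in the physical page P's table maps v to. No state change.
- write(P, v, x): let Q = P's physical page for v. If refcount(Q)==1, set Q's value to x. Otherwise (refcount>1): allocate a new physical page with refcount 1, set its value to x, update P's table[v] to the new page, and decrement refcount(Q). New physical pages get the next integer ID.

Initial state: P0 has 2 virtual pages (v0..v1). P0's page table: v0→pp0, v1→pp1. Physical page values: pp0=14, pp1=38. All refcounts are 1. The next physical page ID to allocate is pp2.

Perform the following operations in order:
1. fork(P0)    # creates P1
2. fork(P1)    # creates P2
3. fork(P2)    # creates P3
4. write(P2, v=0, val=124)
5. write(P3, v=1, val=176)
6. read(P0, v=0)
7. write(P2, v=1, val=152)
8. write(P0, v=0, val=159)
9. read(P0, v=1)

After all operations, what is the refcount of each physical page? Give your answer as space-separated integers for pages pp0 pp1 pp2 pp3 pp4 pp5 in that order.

Answer: 2 2 1 1 1 1

Derivation:
Op 1: fork(P0) -> P1. 2 ppages; refcounts: pp0:2 pp1:2
Op 2: fork(P1) -> P2. 2 ppages; refcounts: pp0:3 pp1:3
Op 3: fork(P2) -> P3. 2 ppages; refcounts: pp0:4 pp1:4
Op 4: write(P2, v0, 124). refcount(pp0)=4>1 -> COPY to pp2. 3 ppages; refcounts: pp0:3 pp1:4 pp2:1
Op 5: write(P3, v1, 176). refcount(pp1)=4>1 -> COPY to pp3. 4 ppages; refcounts: pp0:3 pp1:3 pp2:1 pp3:1
Op 6: read(P0, v0) -> 14. No state change.
Op 7: write(P2, v1, 152). refcount(pp1)=3>1 -> COPY to pp4. 5 ppages; refcounts: pp0:3 pp1:2 pp2:1 pp3:1 pp4:1
Op 8: write(P0, v0, 159). refcount(pp0)=3>1 -> COPY to pp5. 6 ppages; refcounts: pp0:2 pp1:2 pp2:1 pp3:1 pp4:1 pp5:1
Op 9: read(P0, v1) -> 38. No state change.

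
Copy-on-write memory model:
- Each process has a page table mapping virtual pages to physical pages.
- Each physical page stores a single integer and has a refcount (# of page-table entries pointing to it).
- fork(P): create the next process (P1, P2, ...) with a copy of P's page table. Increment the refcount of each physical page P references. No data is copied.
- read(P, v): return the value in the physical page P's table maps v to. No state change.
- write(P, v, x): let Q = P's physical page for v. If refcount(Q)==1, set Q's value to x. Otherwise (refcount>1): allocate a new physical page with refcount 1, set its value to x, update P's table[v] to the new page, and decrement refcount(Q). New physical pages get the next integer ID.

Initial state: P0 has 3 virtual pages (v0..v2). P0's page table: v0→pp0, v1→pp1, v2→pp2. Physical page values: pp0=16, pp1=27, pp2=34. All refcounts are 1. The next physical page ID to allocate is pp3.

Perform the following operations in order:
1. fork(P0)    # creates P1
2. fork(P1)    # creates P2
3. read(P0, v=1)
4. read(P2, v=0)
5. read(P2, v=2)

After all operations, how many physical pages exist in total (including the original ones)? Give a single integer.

Answer: 3

Derivation:
Op 1: fork(P0) -> P1. 3 ppages; refcounts: pp0:2 pp1:2 pp2:2
Op 2: fork(P1) -> P2. 3 ppages; refcounts: pp0:3 pp1:3 pp2:3
Op 3: read(P0, v1) -> 27. No state change.
Op 4: read(P2, v0) -> 16. No state change.
Op 5: read(P2, v2) -> 34. No state change.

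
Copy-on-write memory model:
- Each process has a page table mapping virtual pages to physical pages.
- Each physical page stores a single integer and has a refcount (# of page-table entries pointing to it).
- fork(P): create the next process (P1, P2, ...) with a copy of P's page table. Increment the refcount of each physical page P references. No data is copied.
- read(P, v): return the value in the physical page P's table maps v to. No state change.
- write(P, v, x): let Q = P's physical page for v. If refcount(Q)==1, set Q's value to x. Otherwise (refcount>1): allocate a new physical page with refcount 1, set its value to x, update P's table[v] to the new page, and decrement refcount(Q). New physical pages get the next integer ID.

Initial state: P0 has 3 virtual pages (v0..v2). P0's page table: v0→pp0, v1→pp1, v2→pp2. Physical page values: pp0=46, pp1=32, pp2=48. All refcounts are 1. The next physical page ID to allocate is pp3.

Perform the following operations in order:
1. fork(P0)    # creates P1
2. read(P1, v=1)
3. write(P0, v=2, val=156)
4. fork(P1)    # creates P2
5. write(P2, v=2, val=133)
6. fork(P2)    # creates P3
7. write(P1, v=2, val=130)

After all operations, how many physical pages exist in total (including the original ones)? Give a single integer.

Answer: 5

Derivation:
Op 1: fork(P0) -> P1. 3 ppages; refcounts: pp0:2 pp1:2 pp2:2
Op 2: read(P1, v1) -> 32. No state change.
Op 3: write(P0, v2, 156). refcount(pp2)=2>1 -> COPY to pp3. 4 ppages; refcounts: pp0:2 pp1:2 pp2:1 pp3:1
Op 4: fork(P1) -> P2. 4 ppages; refcounts: pp0:3 pp1:3 pp2:2 pp3:1
Op 5: write(P2, v2, 133). refcount(pp2)=2>1 -> COPY to pp4. 5 ppages; refcounts: pp0:3 pp1:3 pp2:1 pp3:1 pp4:1
Op 6: fork(P2) -> P3. 5 ppages; refcounts: pp0:4 pp1:4 pp2:1 pp3:1 pp4:2
Op 7: write(P1, v2, 130). refcount(pp2)=1 -> write in place. 5 ppages; refcounts: pp0:4 pp1:4 pp2:1 pp3:1 pp4:2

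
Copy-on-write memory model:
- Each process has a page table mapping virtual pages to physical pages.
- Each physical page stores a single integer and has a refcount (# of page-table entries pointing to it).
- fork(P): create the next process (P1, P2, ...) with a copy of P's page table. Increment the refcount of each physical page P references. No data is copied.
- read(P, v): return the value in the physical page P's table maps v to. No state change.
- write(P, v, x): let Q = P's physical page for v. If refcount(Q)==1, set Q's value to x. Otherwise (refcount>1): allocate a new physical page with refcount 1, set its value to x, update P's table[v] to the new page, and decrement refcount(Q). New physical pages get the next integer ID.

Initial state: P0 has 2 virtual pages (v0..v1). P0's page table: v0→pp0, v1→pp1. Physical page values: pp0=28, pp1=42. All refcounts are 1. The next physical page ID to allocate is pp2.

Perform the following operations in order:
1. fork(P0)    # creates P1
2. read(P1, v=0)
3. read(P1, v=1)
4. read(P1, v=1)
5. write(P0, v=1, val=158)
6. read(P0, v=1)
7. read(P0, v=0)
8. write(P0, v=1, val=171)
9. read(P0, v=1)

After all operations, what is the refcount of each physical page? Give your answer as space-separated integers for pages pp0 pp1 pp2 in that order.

Op 1: fork(P0) -> P1. 2 ppages; refcounts: pp0:2 pp1:2
Op 2: read(P1, v0) -> 28. No state change.
Op 3: read(P1, v1) -> 42. No state change.
Op 4: read(P1, v1) -> 42. No state change.
Op 5: write(P0, v1, 158). refcount(pp1)=2>1 -> COPY to pp2. 3 ppages; refcounts: pp0:2 pp1:1 pp2:1
Op 6: read(P0, v1) -> 158. No state change.
Op 7: read(P0, v0) -> 28. No state change.
Op 8: write(P0, v1, 171). refcount(pp2)=1 -> write in place. 3 ppages; refcounts: pp0:2 pp1:1 pp2:1
Op 9: read(P0, v1) -> 171. No state change.

Answer: 2 1 1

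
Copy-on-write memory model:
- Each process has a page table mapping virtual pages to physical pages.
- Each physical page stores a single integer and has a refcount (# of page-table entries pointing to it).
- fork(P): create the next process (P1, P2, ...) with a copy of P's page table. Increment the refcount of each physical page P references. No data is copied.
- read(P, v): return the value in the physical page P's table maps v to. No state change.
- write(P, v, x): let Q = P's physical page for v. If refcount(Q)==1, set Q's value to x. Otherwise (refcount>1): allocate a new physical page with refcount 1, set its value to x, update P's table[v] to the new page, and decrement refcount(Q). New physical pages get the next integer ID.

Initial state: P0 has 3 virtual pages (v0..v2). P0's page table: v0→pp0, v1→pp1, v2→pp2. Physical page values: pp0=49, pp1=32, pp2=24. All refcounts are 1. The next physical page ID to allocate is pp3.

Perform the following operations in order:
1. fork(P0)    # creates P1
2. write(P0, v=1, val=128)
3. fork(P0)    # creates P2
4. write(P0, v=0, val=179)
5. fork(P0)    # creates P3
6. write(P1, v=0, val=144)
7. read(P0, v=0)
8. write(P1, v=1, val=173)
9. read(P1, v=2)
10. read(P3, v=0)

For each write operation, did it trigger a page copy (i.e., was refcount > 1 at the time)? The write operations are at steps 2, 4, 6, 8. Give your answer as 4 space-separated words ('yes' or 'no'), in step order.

Op 1: fork(P0) -> P1. 3 ppages; refcounts: pp0:2 pp1:2 pp2:2
Op 2: write(P0, v1, 128). refcount(pp1)=2>1 -> COPY to pp3. 4 ppages; refcounts: pp0:2 pp1:1 pp2:2 pp3:1
Op 3: fork(P0) -> P2. 4 ppages; refcounts: pp0:3 pp1:1 pp2:3 pp3:2
Op 4: write(P0, v0, 179). refcount(pp0)=3>1 -> COPY to pp4. 5 ppages; refcounts: pp0:2 pp1:1 pp2:3 pp3:2 pp4:1
Op 5: fork(P0) -> P3. 5 ppages; refcounts: pp0:2 pp1:1 pp2:4 pp3:3 pp4:2
Op 6: write(P1, v0, 144). refcount(pp0)=2>1 -> COPY to pp5. 6 ppages; refcounts: pp0:1 pp1:1 pp2:4 pp3:3 pp4:2 pp5:1
Op 7: read(P0, v0) -> 179. No state change.
Op 8: write(P1, v1, 173). refcount(pp1)=1 -> write in place. 6 ppages; refcounts: pp0:1 pp1:1 pp2:4 pp3:3 pp4:2 pp5:1
Op 9: read(P1, v2) -> 24. No state change.
Op 10: read(P3, v0) -> 179. No state change.

yes yes yes no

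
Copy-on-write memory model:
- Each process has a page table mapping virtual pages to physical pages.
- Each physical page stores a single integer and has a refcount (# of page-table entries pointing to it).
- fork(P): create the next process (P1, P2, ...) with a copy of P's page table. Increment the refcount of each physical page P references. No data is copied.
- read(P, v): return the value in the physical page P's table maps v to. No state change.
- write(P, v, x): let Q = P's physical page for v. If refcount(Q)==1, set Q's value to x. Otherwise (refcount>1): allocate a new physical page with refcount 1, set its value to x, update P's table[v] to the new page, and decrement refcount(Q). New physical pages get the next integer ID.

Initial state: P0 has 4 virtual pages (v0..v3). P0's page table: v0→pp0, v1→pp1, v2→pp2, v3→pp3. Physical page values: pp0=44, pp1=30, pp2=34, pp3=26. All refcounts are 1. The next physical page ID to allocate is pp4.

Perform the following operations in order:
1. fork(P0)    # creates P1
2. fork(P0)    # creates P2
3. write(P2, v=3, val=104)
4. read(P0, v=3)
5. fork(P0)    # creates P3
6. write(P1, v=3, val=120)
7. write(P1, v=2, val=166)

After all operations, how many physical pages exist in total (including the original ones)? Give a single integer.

Op 1: fork(P0) -> P1. 4 ppages; refcounts: pp0:2 pp1:2 pp2:2 pp3:2
Op 2: fork(P0) -> P2. 4 ppages; refcounts: pp0:3 pp1:3 pp2:3 pp3:3
Op 3: write(P2, v3, 104). refcount(pp3)=3>1 -> COPY to pp4. 5 ppages; refcounts: pp0:3 pp1:3 pp2:3 pp3:2 pp4:1
Op 4: read(P0, v3) -> 26. No state change.
Op 5: fork(P0) -> P3. 5 ppages; refcounts: pp0:4 pp1:4 pp2:4 pp3:3 pp4:1
Op 6: write(P1, v3, 120). refcount(pp3)=3>1 -> COPY to pp5. 6 ppages; refcounts: pp0:4 pp1:4 pp2:4 pp3:2 pp4:1 pp5:1
Op 7: write(P1, v2, 166). refcount(pp2)=4>1 -> COPY to pp6. 7 ppages; refcounts: pp0:4 pp1:4 pp2:3 pp3:2 pp4:1 pp5:1 pp6:1

Answer: 7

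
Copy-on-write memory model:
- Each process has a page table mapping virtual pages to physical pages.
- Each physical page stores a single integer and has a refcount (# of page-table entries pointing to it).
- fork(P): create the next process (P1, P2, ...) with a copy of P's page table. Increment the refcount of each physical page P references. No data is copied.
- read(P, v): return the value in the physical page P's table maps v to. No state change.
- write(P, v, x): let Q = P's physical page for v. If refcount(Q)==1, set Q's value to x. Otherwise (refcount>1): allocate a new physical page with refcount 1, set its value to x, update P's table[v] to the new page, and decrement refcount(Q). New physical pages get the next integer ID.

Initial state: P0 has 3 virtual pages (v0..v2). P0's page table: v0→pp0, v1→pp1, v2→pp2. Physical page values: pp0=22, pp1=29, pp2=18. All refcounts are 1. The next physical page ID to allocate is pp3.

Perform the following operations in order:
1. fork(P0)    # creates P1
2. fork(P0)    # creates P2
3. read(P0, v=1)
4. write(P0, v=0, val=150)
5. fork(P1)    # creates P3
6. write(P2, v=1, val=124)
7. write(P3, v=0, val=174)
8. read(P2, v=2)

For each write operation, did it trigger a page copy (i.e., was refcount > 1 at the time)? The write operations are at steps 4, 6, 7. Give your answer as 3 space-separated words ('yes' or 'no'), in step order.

Op 1: fork(P0) -> P1. 3 ppages; refcounts: pp0:2 pp1:2 pp2:2
Op 2: fork(P0) -> P2. 3 ppages; refcounts: pp0:3 pp1:3 pp2:3
Op 3: read(P0, v1) -> 29. No state change.
Op 4: write(P0, v0, 150). refcount(pp0)=3>1 -> COPY to pp3. 4 ppages; refcounts: pp0:2 pp1:3 pp2:3 pp3:1
Op 5: fork(P1) -> P3. 4 ppages; refcounts: pp0:3 pp1:4 pp2:4 pp3:1
Op 6: write(P2, v1, 124). refcount(pp1)=4>1 -> COPY to pp4. 5 ppages; refcounts: pp0:3 pp1:3 pp2:4 pp3:1 pp4:1
Op 7: write(P3, v0, 174). refcount(pp0)=3>1 -> COPY to pp5. 6 ppages; refcounts: pp0:2 pp1:3 pp2:4 pp3:1 pp4:1 pp5:1
Op 8: read(P2, v2) -> 18. No state change.

yes yes yes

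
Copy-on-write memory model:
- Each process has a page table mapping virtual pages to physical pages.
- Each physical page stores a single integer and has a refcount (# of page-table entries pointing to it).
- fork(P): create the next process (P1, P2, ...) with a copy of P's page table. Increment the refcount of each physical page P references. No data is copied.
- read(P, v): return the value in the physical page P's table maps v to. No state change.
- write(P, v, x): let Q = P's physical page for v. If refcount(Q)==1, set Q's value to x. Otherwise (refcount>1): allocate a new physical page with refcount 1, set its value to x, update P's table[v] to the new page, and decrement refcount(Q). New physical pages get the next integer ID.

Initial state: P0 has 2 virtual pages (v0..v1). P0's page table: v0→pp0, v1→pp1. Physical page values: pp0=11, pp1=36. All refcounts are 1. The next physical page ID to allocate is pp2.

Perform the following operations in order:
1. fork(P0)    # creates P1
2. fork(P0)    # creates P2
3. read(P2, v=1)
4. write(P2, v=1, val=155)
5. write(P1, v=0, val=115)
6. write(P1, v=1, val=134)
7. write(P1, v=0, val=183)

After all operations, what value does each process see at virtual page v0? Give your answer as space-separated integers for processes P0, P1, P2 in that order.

Op 1: fork(P0) -> P1. 2 ppages; refcounts: pp0:2 pp1:2
Op 2: fork(P0) -> P2. 2 ppages; refcounts: pp0:3 pp1:3
Op 3: read(P2, v1) -> 36. No state change.
Op 4: write(P2, v1, 155). refcount(pp1)=3>1 -> COPY to pp2. 3 ppages; refcounts: pp0:3 pp1:2 pp2:1
Op 5: write(P1, v0, 115). refcount(pp0)=3>1 -> COPY to pp3. 4 ppages; refcounts: pp0:2 pp1:2 pp2:1 pp3:1
Op 6: write(P1, v1, 134). refcount(pp1)=2>1 -> COPY to pp4. 5 ppages; refcounts: pp0:2 pp1:1 pp2:1 pp3:1 pp4:1
Op 7: write(P1, v0, 183). refcount(pp3)=1 -> write in place. 5 ppages; refcounts: pp0:2 pp1:1 pp2:1 pp3:1 pp4:1
P0: v0 -> pp0 = 11
P1: v0 -> pp3 = 183
P2: v0 -> pp0 = 11

Answer: 11 183 11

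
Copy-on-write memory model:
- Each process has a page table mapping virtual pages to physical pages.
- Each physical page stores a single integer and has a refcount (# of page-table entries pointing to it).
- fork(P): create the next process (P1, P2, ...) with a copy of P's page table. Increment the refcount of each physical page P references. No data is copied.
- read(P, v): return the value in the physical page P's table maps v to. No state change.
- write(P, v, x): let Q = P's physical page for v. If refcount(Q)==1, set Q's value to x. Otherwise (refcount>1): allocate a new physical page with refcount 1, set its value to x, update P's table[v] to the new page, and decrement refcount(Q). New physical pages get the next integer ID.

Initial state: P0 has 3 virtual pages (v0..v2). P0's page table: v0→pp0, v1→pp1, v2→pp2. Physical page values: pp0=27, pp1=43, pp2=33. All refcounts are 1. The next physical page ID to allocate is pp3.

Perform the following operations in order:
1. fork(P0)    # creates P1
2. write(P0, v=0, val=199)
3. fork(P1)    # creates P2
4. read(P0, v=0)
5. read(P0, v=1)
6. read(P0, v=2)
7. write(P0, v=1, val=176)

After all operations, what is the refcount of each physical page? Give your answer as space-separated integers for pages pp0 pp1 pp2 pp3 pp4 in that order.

Answer: 2 2 3 1 1

Derivation:
Op 1: fork(P0) -> P1. 3 ppages; refcounts: pp0:2 pp1:2 pp2:2
Op 2: write(P0, v0, 199). refcount(pp0)=2>1 -> COPY to pp3. 4 ppages; refcounts: pp0:1 pp1:2 pp2:2 pp3:1
Op 3: fork(P1) -> P2. 4 ppages; refcounts: pp0:2 pp1:3 pp2:3 pp3:1
Op 4: read(P0, v0) -> 199. No state change.
Op 5: read(P0, v1) -> 43. No state change.
Op 6: read(P0, v2) -> 33. No state change.
Op 7: write(P0, v1, 176). refcount(pp1)=3>1 -> COPY to pp4. 5 ppages; refcounts: pp0:2 pp1:2 pp2:3 pp3:1 pp4:1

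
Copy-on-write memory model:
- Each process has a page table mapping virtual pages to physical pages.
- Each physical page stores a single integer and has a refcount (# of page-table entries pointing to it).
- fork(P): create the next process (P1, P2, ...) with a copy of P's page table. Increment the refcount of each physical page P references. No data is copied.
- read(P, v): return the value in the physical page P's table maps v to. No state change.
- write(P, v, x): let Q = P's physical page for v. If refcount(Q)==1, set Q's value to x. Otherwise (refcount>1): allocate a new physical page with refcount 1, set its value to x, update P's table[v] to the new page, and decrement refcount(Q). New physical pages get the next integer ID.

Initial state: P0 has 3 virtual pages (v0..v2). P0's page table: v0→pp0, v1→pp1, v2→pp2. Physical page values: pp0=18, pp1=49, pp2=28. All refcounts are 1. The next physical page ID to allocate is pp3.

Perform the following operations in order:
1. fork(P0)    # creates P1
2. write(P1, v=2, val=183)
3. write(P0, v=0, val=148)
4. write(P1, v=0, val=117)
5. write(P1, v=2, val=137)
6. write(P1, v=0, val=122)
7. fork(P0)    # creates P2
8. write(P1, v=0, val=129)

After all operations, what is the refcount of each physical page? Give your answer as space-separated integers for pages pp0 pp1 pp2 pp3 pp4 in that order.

Answer: 1 3 2 1 2

Derivation:
Op 1: fork(P0) -> P1. 3 ppages; refcounts: pp0:2 pp1:2 pp2:2
Op 2: write(P1, v2, 183). refcount(pp2)=2>1 -> COPY to pp3. 4 ppages; refcounts: pp0:2 pp1:2 pp2:1 pp3:1
Op 3: write(P0, v0, 148). refcount(pp0)=2>1 -> COPY to pp4. 5 ppages; refcounts: pp0:1 pp1:2 pp2:1 pp3:1 pp4:1
Op 4: write(P1, v0, 117). refcount(pp0)=1 -> write in place. 5 ppages; refcounts: pp0:1 pp1:2 pp2:1 pp3:1 pp4:1
Op 5: write(P1, v2, 137). refcount(pp3)=1 -> write in place. 5 ppages; refcounts: pp0:1 pp1:2 pp2:1 pp3:1 pp4:1
Op 6: write(P1, v0, 122). refcount(pp0)=1 -> write in place. 5 ppages; refcounts: pp0:1 pp1:2 pp2:1 pp3:1 pp4:1
Op 7: fork(P0) -> P2. 5 ppages; refcounts: pp0:1 pp1:3 pp2:2 pp3:1 pp4:2
Op 8: write(P1, v0, 129). refcount(pp0)=1 -> write in place. 5 ppages; refcounts: pp0:1 pp1:3 pp2:2 pp3:1 pp4:2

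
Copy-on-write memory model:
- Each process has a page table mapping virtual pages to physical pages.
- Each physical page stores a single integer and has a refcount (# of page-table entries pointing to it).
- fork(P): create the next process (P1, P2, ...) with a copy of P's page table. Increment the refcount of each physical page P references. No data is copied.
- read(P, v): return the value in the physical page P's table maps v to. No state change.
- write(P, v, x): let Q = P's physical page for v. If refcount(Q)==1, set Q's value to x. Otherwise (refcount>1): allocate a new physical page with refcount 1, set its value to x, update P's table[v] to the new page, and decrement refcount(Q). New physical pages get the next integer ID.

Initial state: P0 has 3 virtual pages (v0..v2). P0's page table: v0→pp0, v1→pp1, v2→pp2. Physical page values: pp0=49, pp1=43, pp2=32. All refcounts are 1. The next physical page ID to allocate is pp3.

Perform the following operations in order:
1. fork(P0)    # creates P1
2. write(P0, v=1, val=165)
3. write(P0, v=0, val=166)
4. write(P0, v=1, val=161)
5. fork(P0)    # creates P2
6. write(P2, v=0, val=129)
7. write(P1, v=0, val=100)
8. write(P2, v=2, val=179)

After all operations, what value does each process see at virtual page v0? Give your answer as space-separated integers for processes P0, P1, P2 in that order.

Op 1: fork(P0) -> P1. 3 ppages; refcounts: pp0:2 pp1:2 pp2:2
Op 2: write(P0, v1, 165). refcount(pp1)=2>1 -> COPY to pp3. 4 ppages; refcounts: pp0:2 pp1:1 pp2:2 pp3:1
Op 3: write(P0, v0, 166). refcount(pp0)=2>1 -> COPY to pp4. 5 ppages; refcounts: pp0:1 pp1:1 pp2:2 pp3:1 pp4:1
Op 4: write(P0, v1, 161). refcount(pp3)=1 -> write in place. 5 ppages; refcounts: pp0:1 pp1:1 pp2:2 pp3:1 pp4:1
Op 5: fork(P0) -> P2. 5 ppages; refcounts: pp0:1 pp1:1 pp2:3 pp3:2 pp4:2
Op 6: write(P2, v0, 129). refcount(pp4)=2>1 -> COPY to pp5. 6 ppages; refcounts: pp0:1 pp1:1 pp2:3 pp3:2 pp4:1 pp5:1
Op 7: write(P1, v0, 100). refcount(pp0)=1 -> write in place. 6 ppages; refcounts: pp0:1 pp1:1 pp2:3 pp3:2 pp4:1 pp5:1
Op 8: write(P2, v2, 179). refcount(pp2)=3>1 -> COPY to pp6. 7 ppages; refcounts: pp0:1 pp1:1 pp2:2 pp3:2 pp4:1 pp5:1 pp6:1
P0: v0 -> pp4 = 166
P1: v0 -> pp0 = 100
P2: v0 -> pp5 = 129

Answer: 166 100 129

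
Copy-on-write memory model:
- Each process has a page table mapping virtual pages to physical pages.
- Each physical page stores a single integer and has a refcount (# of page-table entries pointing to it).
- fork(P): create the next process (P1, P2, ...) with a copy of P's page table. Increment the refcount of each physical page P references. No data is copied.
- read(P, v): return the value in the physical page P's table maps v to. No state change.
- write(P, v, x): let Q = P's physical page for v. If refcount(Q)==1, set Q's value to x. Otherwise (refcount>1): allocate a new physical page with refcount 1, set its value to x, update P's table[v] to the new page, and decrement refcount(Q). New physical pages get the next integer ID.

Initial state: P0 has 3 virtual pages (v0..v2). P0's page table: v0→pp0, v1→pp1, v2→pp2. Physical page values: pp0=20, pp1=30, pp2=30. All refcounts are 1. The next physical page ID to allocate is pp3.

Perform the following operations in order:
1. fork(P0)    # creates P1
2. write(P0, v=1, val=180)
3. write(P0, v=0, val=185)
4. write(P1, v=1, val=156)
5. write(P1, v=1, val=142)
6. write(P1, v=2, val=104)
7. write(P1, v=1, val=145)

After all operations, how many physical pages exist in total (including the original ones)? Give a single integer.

Op 1: fork(P0) -> P1. 3 ppages; refcounts: pp0:2 pp1:2 pp2:2
Op 2: write(P0, v1, 180). refcount(pp1)=2>1 -> COPY to pp3. 4 ppages; refcounts: pp0:2 pp1:1 pp2:2 pp3:1
Op 3: write(P0, v0, 185). refcount(pp0)=2>1 -> COPY to pp4. 5 ppages; refcounts: pp0:1 pp1:1 pp2:2 pp3:1 pp4:1
Op 4: write(P1, v1, 156). refcount(pp1)=1 -> write in place. 5 ppages; refcounts: pp0:1 pp1:1 pp2:2 pp3:1 pp4:1
Op 5: write(P1, v1, 142). refcount(pp1)=1 -> write in place. 5 ppages; refcounts: pp0:1 pp1:1 pp2:2 pp3:1 pp4:1
Op 6: write(P1, v2, 104). refcount(pp2)=2>1 -> COPY to pp5. 6 ppages; refcounts: pp0:1 pp1:1 pp2:1 pp3:1 pp4:1 pp5:1
Op 7: write(P1, v1, 145). refcount(pp1)=1 -> write in place. 6 ppages; refcounts: pp0:1 pp1:1 pp2:1 pp3:1 pp4:1 pp5:1

Answer: 6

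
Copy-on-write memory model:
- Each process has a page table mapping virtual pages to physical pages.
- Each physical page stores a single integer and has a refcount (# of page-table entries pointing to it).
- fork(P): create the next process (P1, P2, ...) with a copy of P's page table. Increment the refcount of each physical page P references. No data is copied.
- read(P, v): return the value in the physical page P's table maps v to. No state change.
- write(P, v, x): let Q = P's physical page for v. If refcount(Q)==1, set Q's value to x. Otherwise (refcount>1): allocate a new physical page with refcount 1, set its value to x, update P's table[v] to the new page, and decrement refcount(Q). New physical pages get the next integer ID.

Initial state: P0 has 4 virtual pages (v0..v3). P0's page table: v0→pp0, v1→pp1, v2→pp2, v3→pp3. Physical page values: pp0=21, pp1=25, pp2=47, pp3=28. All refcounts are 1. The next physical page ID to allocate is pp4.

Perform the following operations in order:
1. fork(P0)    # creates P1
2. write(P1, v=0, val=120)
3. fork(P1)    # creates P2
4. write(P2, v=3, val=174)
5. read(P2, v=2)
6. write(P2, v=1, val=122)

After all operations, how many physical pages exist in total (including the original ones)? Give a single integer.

Op 1: fork(P0) -> P1. 4 ppages; refcounts: pp0:2 pp1:2 pp2:2 pp3:2
Op 2: write(P1, v0, 120). refcount(pp0)=2>1 -> COPY to pp4. 5 ppages; refcounts: pp0:1 pp1:2 pp2:2 pp3:2 pp4:1
Op 3: fork(P1) -> P2. 5 ppages; refcounts: pp0:1 pp1:3 pp2:3 pp3:3 pp4:2
Op 4: write(P2, v3, 174). refcount(pp3)=3>1 -> COPY to pp5. 6 ppages; refcounts: pp0:1 pp1:3 pp2:3 pp3:2 pp4:2 pp5:1
Op 5: read(P2, v2) -> 47. No state change.
Op 6: write(P2, v1, 122). refcount(pp1)=3>1 -> COPY to pp6. 7 ppages; refcounts: pp0:1 pp1:2 pp2:3 pp3:2 pp4:2 pp5:1 pp6:1

Answer: 7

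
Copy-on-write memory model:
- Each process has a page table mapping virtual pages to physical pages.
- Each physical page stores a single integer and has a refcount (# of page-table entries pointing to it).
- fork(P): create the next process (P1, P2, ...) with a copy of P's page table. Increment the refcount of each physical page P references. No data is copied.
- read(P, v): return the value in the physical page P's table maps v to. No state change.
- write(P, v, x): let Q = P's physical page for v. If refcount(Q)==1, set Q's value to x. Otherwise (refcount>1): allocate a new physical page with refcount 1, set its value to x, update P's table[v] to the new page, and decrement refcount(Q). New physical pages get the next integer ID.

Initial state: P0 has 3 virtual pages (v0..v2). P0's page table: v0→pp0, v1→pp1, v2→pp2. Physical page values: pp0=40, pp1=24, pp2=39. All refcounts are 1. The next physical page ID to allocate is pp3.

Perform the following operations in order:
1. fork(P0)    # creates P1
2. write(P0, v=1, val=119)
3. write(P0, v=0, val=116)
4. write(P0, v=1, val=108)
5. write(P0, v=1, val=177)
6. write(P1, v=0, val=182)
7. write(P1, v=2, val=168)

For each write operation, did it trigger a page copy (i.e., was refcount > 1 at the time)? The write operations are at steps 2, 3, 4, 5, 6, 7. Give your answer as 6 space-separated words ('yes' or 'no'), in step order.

Op 1: fork(P0) -> P1. 3 ppages; refcounts: pp0:2 pp1:2 pp2:2
Op 2: write(P0, v1, 119). refcount(pp1)=2>1 -> COPY to pp3. 4 ppages; refcounts: pp0:2 pp1:1 pp2:2 pp3:1
Op 3: write(P0, v0, 116). refcount(pp0)=2>1 -> COPY to pp4. 5 ppages; refcounts: pp0:1 pp1:1 pp2:2 pp3:1 pp4:1
Op 4: write(P0, v1, 108). refcount(pp3)=1 -> write in place. 5 ppages; refcounts: pp0:1 pp1:1 pp2:2 pp3:1 pp4:1
Op 5: write(P0, v1, 177). refcount(pp3)=1 -> write in place. 5 ppages; refcounts: pp0:1 pp1:1 pp2:2 pp3:1 pp4:1
Op 6: write(P1, v0, 182). refcount(pp0)=1 -> write in place. 5 ppages; refcounts: pp0:1 pp1:1 pp2:2 pp3:1 pp4:1
Op 7: write(P1, v2, 168). refcount(pp2)=2>1 -> COPY to pp5. 6 ppages; refcounts: pp0:1 pp1:1 pp2:1 pp3:1 pp4:1 pp5:1

yes yes no no no yes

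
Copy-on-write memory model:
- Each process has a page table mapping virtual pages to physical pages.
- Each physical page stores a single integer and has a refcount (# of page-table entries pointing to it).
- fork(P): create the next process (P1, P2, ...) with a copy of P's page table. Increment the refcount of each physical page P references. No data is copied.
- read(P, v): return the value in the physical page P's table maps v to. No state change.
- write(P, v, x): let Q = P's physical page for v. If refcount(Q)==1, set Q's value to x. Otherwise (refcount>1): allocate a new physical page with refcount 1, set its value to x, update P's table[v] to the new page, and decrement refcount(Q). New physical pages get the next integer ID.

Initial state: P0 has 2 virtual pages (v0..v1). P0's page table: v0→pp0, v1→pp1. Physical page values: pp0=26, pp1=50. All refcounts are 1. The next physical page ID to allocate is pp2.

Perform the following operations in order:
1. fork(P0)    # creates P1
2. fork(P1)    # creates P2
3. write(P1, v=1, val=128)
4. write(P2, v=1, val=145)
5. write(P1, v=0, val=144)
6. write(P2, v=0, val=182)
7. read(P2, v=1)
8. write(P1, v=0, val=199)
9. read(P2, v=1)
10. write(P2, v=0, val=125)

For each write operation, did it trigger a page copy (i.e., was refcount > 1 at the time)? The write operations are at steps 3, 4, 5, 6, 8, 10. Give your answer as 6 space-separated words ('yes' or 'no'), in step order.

Op 1: fork(P0) -> P1. 2 ppages; refcounts: pp0:2 pp1:2
Op 2: fork(P1) -> P2. 2 ppages; refcounts: pp0:3 pp1:3
Op 3: write(P1, v1, 128). refcount(pp1)=3>1 -> COPY to pp2. 3 ppages; refcounts: pp0:3 pp1:2 pp2:1
Op 4: write(P2, v1, 145). refcount(pp1)=2>1 -> COPY to pp3. 4 ppages; refcounts: pp0:3 pp1:1 pp2:1 pp3:1
Op 5: write(P1, v0, 144). refcount(pp0)=3>1 -> COPY to pp4. 5 ppages; refcounts: pp0:2 pp1:1 pp2:1 pp3:1 pp4:1
Op 6: write(P2, v0, 182). refcount(pp0)=2>1 -> COPY to pp5. 6 ppages; refcounts: pp0:1 pp1:1 pp2:1 pp3:1 pp4:1 pp5:1
Op 7: read(P2, v1) -> 145. No state change.
Op 8: write(P1, v0, 199). refcount(pp4)=1 -> write in place. 6 ppages; refcounts: pp0:1 pp1:1 pp2:1 pp3:1 pp4:1 pp5:1
Op 9: read(P2, v1) -> 145. No state change.
Op 10: write(P2, v0, 125). refcount(pp5)=1 -> write in place. 6 ppages; refcounts: pp0:1 pp1:1 pp2:1 pp3:1 pp4:1 pp5:1

yes yes yes yes no no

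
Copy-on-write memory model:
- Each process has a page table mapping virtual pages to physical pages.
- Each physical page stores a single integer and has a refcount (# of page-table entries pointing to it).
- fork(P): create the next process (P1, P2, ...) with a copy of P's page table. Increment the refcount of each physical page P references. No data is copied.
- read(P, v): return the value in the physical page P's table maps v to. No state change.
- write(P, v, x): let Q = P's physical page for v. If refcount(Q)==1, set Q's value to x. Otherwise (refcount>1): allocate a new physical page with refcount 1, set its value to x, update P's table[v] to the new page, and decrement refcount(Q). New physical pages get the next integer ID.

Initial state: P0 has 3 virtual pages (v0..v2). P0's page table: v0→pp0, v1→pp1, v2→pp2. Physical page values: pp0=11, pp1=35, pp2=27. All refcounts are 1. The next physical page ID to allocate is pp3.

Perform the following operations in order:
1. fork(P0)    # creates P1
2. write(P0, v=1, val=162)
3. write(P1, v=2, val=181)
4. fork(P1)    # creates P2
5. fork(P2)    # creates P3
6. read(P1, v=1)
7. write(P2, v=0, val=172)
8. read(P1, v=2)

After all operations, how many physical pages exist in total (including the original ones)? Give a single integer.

Answer: 6

Derivation:
Op 1: fork(P0) -> P1. 3 ppages; refcounts: pp0:2 pp1:2 pp2:2
Op 2: write(P0, v1, 162). refcount(pp1)=2>1 -> COPY to pp3. 4 ppages; refcounts: pp0:2 pp1:1 pp2:2 pp3:1
Op 3: write(P1, v2, 181). refcount(pp2)=2>1 -> COPY to pp4. 5 ppages; refcounts: pp0:2 pp1:1 pp2:1 pp3:1 pp4:1
Op 4: fork(P1) -> P2. 5 ppages; refcounts: pp0:3 pp1:2 pp2:1 pp3:1 pp4:2
Op 5: fork(P2) -> P3. 5 ppages; refcounts: pp0:4 pp1:3 pp2:1 pp3:1 pp4:3
Op 6: read(P1, v1) -> 35. No state change.
Op 7: write(P2, v0, 172). refcount(pp0)=4>1 -> COPY to pp5. 6 ppages; refcounts: pp0:3 pp1:3 pp2:1 pp3:1 pp4:3 pp5:1
Op 8: read(P1, v2) -> 181. No state change.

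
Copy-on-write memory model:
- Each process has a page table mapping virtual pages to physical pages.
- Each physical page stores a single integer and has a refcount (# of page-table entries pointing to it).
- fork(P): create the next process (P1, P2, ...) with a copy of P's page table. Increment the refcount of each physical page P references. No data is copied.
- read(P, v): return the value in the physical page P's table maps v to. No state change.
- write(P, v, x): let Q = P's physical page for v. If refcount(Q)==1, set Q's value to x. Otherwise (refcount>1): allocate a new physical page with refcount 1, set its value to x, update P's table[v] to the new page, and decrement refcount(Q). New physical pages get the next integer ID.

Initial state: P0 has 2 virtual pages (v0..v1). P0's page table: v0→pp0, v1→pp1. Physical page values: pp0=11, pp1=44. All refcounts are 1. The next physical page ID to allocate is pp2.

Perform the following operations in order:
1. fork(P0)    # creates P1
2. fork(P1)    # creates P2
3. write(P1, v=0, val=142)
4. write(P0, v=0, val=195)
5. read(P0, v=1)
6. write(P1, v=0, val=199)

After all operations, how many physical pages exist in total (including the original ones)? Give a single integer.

Answer: 4

Derivation:
Op 1: fork(P0) -> P1. 2 ppages; refcounts: pp0:2 pp1:2
Op 2: fork(P1) -> P2. 2 ppages; refcounts: pp0:3 pp1:3
Op 3: write(P1, v0, 142). refcount(pp0)=3>1 -> COPY to pp2. 3 ppages; refcounts: pp0:2 pp1:3 pp2:1
Op 4: write(P0, v0, 195). refcount(pp0)=2>1 -> COPY to pp3. 4 ppages; refcounts: pp0:1 pp1:3 pp2:1 pp3:1
Op 5: read(P0, v1) -> 44. No state change.
Op 6: write(P1, v0, 199). refcount(pp2)=1 -> write in place. 4 ppages; refcounts: pp0:1 pp1:3 pp2:1 pp3:1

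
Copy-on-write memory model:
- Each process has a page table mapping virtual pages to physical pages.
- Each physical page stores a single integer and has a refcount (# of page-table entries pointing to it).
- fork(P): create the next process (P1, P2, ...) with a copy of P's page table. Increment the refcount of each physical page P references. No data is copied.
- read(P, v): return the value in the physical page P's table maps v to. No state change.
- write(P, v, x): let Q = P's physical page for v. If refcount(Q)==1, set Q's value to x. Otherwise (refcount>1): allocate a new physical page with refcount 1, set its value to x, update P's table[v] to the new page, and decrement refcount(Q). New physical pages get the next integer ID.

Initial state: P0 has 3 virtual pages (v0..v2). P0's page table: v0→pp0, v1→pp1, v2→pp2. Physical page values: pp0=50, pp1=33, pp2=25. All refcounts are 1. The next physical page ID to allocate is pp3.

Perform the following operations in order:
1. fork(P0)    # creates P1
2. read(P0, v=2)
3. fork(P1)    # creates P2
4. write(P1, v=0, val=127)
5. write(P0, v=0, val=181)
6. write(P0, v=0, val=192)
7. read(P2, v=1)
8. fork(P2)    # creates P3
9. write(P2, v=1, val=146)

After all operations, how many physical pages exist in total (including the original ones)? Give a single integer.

Op 1: fork(P0) -> P1. 3 ppages; refcounts: pp0:2 pp1:2 pp2:2
Op 2: read(P0, v2) -> 25. No state change.
Op 3: fork(P1) -> P2. 3 ppages; refcounts: pp0:3 pp1:3 pp2:3
Op 4: write(P1, v0, 127). refcount(pp0)=3>1 -> COPY to pp3. 4 ppages; refcounts: pp0:2 pp1:3 pp2:3 pp3:1
Op 5: write(P0, v0, 181). refcount(pp0)=2>1 -> COPY to pp4. 5 ppages; refcounts: pp0:1 pp1:3 pp2:3 pp3:1 pp4:1
Op 6: write(P0, v0, 192). refcount(pp4)=1 -> write in place. 5 ppages; refcounts: pp0:1 pp1:3 pp2:3 pp3:1 pp4:1
Op 7: read(P2, v1) -> 33. No state change.
Op 8: fork(P2) -> P3. 5 ppages; refcounts: pp0:2 pp1:4 pp2:4 pp3:1 pp4:1
Op 9: write(P2, v1, 146). refcount(pp1)=4>1 -> COPY to pp5. 6 ppages; refcounts: pp0:2 pp1:3 pp2:4 pp3:1 pp4:1 pp5:1

Answer: 6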